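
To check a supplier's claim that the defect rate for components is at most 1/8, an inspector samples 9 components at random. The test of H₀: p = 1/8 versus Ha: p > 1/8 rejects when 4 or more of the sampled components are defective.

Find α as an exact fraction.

α = P(reject H₀ | H₀ true) = P(X ≥ 4 | p = 1/8), X ~ Binomial(9, 1/8).
Via the complement, α = 1 − Σ_{j=0}^{3} C(9,j)(1/8)^j(7/8)^{9-j} = 76589/4194304.

76589/4194304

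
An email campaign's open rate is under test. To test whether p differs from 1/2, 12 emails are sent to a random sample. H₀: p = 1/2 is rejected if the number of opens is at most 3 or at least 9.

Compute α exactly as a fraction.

Under H₀, X ~ Binomial(12, 1/2); α is the probability of landing in either tail, P(X ≤ 3) + P(X ≥ 9).
The two tails are symmetric, so α = 2·(1 + 12 + 66 + 220)/2^12 = 598/4096 = 299/2048.

299/2048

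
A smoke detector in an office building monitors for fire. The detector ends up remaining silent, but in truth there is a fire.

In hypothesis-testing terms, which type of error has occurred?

The null hypothesis here is that there is no fire.
'Remaining silent' corresponds to failing to reject H₀.
H₀ was not rejected but H₀ is false — a Type II error (false negative).

Type II error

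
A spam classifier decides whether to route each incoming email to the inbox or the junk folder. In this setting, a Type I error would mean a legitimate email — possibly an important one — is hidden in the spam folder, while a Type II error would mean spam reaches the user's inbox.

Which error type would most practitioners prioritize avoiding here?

The Type I consequence (a legitimate email — possibly an important one — is hidden in the spam folder) is more severe than the Type II consequence (spam reaches the user's inbox).

Type I error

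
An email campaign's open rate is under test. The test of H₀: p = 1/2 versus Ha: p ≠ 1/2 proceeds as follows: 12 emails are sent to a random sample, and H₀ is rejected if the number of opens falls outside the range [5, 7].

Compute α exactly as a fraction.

397/1024

The significance level is the null-hypothesis probability of the rejection region {≤4} ∪ {≥8}.
By symmetry, α = 2·P(Y ≤ 4) = 2·(1 + 12 + 66 + 220 + 495)/4096 = 1588/4096 = 397/1024.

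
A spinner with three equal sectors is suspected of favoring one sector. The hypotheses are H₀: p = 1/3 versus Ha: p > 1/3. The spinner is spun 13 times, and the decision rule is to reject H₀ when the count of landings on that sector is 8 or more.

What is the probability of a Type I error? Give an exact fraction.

α = P(reject H₀ | H₀ true) = P(Y ≥ 8 | p = 1/3), with Y ~ Binomial(13, 1/3).
Adding the binomial terms for j = 8 through 13 with p = 1/3 yields 6139/177147.

6139/177147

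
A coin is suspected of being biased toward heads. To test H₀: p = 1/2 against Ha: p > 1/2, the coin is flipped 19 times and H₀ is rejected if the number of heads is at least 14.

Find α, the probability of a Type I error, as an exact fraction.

2083/65536

The Type I error probability is α = P(K ≥ 14) computed under H₀, where K ~ Binomial(19, 1/2).
That's C(19,14) + C(19,15) + C(19,16) + C(19,17) + C(19,18) + C(19,19) over 2^19, i.e. (11628 + 3876 + 969 + 171 + 19 + 1)/524288 = 16664/524288 = 2083/65536.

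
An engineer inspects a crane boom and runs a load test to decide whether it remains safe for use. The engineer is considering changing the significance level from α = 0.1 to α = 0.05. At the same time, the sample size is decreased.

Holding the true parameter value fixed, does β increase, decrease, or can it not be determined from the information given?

It increases.

Lowering α raises the bar for rejection; under Ha, the test now fails to reject on outcomes it previously would have rejected. A smaller sample increases the standard error, so the sampling distributions under H₀ and Ha overlap more. Both changes push β in the same direction.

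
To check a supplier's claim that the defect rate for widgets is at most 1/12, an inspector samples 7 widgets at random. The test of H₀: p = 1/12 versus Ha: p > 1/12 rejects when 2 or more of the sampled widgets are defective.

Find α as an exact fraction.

α = P(reject H₀ | H₀ true) = P(Y ≥ 2 | p = 1/12), Y ~ Binomial(7, 1/12).
Via the complement, α = 1 − Σ_{j=0}^{1} C(7,j)(1/12)^j(11/12)^{7-j} = 219095/1990656.

219095/1990656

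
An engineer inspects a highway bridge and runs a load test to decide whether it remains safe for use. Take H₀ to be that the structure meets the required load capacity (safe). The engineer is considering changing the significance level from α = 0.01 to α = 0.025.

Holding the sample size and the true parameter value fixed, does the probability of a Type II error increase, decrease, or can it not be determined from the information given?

It decreases.

Relaxing α lowers the evidence threshold; under Ha, outcomes that previously fell short now trigger rejection.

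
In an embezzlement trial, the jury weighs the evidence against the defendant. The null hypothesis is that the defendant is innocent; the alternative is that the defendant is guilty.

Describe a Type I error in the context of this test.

A Type I error would mean concluding that the defendant is guilty when in fact the defendant is innocent.

A Type I error is rejecting H₀ when H₀ is true.
Here that means convicting the defendant when actually the defendant is innocent.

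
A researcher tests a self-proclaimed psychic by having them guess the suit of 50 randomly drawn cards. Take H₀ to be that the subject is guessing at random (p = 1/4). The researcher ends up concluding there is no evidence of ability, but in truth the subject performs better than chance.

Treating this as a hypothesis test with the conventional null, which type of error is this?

'Concluding there is no evidence of ability' corresponds to failing to reject H₀.
H₀ was not rejected but H₀ is false — a Type II error (false negative).

Type II error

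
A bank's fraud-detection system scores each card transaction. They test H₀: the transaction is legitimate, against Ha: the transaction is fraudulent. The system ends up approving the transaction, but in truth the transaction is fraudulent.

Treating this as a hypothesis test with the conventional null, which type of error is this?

Type II error

'Approving the transaction' corresponds to failing to reject H₀.
H₀ was not rejected but H₀ is false — a Type II error (false negative).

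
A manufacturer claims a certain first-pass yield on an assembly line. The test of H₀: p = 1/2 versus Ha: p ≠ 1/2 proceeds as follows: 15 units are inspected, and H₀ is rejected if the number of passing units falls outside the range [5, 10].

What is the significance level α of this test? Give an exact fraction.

1941/16384

Under H₀, Y ~ Binomial(15, 1/2); α is the probability of landing in either tail, P(Y ≤ 4) + P(Y ≥ 11).
By symmetry, α = 2·P(Y ≤ 4) = 2·(1 + 15 + 105 + 455 + 1365)/32768 = 3882/32768 = 1941/16384.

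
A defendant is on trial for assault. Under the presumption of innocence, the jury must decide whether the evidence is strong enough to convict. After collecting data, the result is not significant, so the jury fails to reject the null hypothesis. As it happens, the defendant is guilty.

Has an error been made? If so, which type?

The conventional null hypothesis here is that the defendant is innocent.
H₀ was not rejected, but H₀ is actually false.
Failing to reject a false null hypothesis is a Type II error (false negative).

Type II error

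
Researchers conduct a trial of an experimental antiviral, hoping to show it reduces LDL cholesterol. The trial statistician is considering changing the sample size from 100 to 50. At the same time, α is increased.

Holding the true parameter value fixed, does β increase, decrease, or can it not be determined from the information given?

Cannot be determined from the information given.

The first change alone would make β increase; the second alone would make β decrease. Which effect dominates depends on the magnitudes, which are not given.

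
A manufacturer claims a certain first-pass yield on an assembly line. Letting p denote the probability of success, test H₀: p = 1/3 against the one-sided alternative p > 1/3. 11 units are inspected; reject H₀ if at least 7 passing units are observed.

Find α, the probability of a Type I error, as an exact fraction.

The Type I error probability is α = P(S ≥ 7) computed under H₀, where S ~ Binomial(11, 1/3).
P(S ≥ 7) = Σ_{j=7}^{11} C(11,j)·(1/3)^j·(2/3)^{11-j} = 2281/59049.

2281/59049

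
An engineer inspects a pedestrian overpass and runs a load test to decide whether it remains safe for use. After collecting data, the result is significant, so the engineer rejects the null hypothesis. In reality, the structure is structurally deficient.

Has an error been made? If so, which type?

No error — this is a correct decision.

The conventional null hypothesis here is that the structure meets the required load capacity (safe).
The test rejected a false H₀ — the decision matches the true state.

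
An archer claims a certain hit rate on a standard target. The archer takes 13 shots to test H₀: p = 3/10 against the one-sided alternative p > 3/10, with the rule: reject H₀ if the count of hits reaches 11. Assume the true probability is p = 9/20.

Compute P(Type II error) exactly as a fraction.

40790448134932573/40960000000000000

Under the alternative p = 9/20, K ~ Binomial(13, 9/20); β is the probability the test does not reject, P(K < 11).
Equivalently, β = 1 − P(K ≥ 11) = 40790448134932573/40960000000000000.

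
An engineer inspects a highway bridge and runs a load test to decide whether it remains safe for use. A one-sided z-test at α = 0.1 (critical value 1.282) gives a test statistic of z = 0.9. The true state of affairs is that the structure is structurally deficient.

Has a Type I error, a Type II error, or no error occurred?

The conventional null hypothesis is that the structure meets the required load capacity (safe).
Since z = 0.9 ≤ z* = 1.282, H₀ is not rejected.
H₀ is false (actually the structure is structurally deficient).
Failing to reject a false H₀ is a Type II error.

Type II error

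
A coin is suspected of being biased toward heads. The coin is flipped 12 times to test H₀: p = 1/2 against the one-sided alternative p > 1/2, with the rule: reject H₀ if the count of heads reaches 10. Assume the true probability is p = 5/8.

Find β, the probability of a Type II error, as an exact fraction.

β = P(fail to reject H₀ | Ha true) = P(K ≤ 9 | p = 5/8), K ~ Binomial(12, 5/8).
Adding the binomial probabilities P(K=0)+…+P(K=9) at p = 5/8 gives 60916742361/68719476736.

60916742361/68719476736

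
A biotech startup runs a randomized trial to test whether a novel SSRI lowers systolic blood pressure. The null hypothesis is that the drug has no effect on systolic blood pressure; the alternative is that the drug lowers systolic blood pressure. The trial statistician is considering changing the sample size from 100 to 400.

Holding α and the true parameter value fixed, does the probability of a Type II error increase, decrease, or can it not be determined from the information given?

It decreases.

A larger sample reduces the standard error, pulling the sampling distribution under Ha further from the non-rejection region.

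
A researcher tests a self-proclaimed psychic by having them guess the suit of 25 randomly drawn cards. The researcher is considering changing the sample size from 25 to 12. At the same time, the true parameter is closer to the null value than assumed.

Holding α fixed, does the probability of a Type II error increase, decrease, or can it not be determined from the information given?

It increases.

Reducing n widens both sampling distributions, so the test has less ability to distinguish Ha from H₀. A smaller true effect puts the Ha sampling distribution closer to H₀, so more of it falls in the non-rejection region. Both changes push β in the same direction.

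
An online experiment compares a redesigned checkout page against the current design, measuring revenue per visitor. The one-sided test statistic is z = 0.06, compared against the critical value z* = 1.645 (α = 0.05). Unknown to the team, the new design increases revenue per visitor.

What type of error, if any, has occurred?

The conventional null hypothesis is that the new design has no effect on revenue per visitor.
Since z = 0.06 ≤ z* = 1.645, H₀ is not rejected.
H₀ is false (actually the new design increases revenue per visitor).
Failing to reject a false H₀ is a Type II error.

Type II error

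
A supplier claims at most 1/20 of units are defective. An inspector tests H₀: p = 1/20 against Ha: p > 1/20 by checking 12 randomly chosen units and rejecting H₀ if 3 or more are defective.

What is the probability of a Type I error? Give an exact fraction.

Under H₀, S ~ Binomial(12, 1/20); the Type I error rate is P(S ≥ 3).
Via the complement, α = 1 − Σ_{j=0}^{2} C(12,j)(1/20)^j(19/20)^{12-j} = 16030320228069/819200000000000.

16030320228069/819200000000000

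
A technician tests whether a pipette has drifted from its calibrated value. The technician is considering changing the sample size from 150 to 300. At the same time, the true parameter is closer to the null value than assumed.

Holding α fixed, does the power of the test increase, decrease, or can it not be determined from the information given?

Cannot be determined from the information given.

The first change alone would make β decrease; the second alone would make β increase. Which effect dominates depends on the magnitudes, which are not given.
Since power = 1 − β, the effect on power is likewise indeterminate.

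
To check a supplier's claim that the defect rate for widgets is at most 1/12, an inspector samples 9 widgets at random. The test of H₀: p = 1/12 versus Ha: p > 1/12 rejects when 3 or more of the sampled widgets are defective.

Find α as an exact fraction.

Under H₀, S ~ Binomial(9, 1/12); the Type I error rate is P(S ≥ 3).
α = 1 − P(S ≤ 2) = 1 − 19487171/20155392 = 668221/20155392.

668221/20155392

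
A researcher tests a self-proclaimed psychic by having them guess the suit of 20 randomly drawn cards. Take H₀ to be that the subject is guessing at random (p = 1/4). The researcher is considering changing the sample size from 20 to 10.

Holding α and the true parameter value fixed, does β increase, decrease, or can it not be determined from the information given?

With less data the test statistic is noisier; under Ha, more outcomes land inside the acceptance region.

It increases.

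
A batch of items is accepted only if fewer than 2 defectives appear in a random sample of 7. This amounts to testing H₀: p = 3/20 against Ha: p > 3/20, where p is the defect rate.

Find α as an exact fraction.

α = P(reject H₀ | H₀ true) = P(K ≥ 2 | p = 3/20), K ~ Binomial(7, 3/20).
Computing the lower-tail complement: 1 − 458613811/640000000 = 181386189/640000000.

181386189/640000000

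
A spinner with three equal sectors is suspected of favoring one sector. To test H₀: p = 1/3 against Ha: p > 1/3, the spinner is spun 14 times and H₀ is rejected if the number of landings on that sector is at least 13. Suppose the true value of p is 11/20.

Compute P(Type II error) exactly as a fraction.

Under the alternative p = 11/20, X ~ Binomial(14, 11/20); β is the probability the test does not reject, P(X < 13).
Adding the binomial probabilities P(X=0)+…+P(X=12) at p = 11/20 gives 1633670388436281453/1638400000000000000.

1633670388436281453/1638400000000000000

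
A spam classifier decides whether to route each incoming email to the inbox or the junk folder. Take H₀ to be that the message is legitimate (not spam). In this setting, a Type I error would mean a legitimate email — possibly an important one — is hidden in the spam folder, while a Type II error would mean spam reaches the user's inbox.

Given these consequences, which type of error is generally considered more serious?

The Type I consequence (a legitimate email — possibly an important one — is hidden in the spam folder) is more severe than the Type II consequence (spam reaches the user's inbox).

Type I error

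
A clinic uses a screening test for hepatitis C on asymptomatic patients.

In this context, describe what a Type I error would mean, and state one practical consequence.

A Type I error would mean concluding that the patient has hepatitis C when in fact the patient does not have hepatitis C. Consequence: a healthy patient suffers needless anxiety and the cost of confirmatory testing.

With the conventional null hypothesis that the patient does not have hepatitis C:
A Type I error is rejecting H₀ when H₀ is true.
Here that means flagging the patient as positive and ordering follow-up testing when actually the patient does not have hepatitis C.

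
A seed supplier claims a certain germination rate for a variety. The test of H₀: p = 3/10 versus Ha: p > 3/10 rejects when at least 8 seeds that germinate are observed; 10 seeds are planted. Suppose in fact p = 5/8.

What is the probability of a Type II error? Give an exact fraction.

Under the alternative p = 5/8, K ~ Binomial(10, 5/8); β is the probability the test does not reject, P(K < 8).
Equivalently, β = 1 − P(K ≥ 8) = 211794831/268435456.

211794831/268435456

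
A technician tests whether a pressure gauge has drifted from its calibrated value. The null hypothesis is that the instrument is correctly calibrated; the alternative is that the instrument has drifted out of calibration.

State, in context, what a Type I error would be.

A Type I error is rejecting H₀ when H₀ is true.
Here that means pulling the instrument for recalibration when actually the instrument is correctly calibrated.

A Type I error would mean concluding that the instrument has drifted out of calibration when in fact the instrument is correctly calibrated.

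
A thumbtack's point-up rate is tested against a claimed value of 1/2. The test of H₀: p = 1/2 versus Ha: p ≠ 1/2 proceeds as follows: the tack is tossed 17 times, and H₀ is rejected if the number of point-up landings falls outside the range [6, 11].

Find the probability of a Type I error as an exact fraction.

4701/32768

The significance level is the null-hypothesis probability of the rejection region {≤5} ∪ {≥12}.
The two tails are symmetric, so α = 2·(1 + 17 + 136 + 680 + 2380 + 6188)/2^17 = 18804/131072 = 4701/32768.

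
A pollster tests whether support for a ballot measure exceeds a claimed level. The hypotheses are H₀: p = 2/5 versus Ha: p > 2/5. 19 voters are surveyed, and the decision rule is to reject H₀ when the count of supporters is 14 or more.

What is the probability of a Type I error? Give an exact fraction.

α = P(reject H₀ | H₀ true) = P(Y ≥ 14 | p = 2/5), with Y ~ Binomial(19, 2/5).
Adding the binomial terms for j = 14 through 19 with p = 2/5 yields 58514210816/19073486328125.

58514210816/19073486328125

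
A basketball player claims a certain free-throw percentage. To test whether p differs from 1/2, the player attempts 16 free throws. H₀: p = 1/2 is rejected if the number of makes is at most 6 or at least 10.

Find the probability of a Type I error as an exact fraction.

14893/32768

Under H₀, Y ~ Binomial(16, 1/2); α is the probability of landing in either tail, P(Y ≤ 6) + P(Y ≥ 10).
By symmetry, α = 2·P(Y ≤ 6) = 2·(1 + 16 + 120 + 560 + 1820 + 4368 + 8008)/65536 = 29786/65536 = 14893/32768.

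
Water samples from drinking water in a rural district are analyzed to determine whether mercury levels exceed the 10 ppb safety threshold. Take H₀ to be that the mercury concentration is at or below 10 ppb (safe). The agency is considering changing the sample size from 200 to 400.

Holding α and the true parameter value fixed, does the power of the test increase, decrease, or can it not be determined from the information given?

It increases.

More data shrinks sampling variability; the test statistic under Ha concentrates further from the null value, making rejection more likely.
Since power = 1 − β and β decreases, power increases.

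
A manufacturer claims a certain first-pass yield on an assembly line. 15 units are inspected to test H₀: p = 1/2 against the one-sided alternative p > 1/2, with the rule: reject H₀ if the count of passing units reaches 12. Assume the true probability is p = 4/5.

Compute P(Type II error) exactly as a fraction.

10737240461/30517578125

A Type II error is failing to reject when Ha holds: with p = 4/5, β = P(S ≤ 11).
Adding the binomial probabilities P(S=0)+…+P(S=11) at p = 4/5 gives 10737240461/30517578125.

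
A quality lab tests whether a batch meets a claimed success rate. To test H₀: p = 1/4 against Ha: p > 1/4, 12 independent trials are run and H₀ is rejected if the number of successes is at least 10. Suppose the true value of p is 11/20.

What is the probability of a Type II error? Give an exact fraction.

784677287856069/819200000000000

β = P(fail to reject H₀ | Ha true) = P(Y ≤ 9 | p = 11/20), Y ~ Binomial(12, 11/20).
Equivalently, β = 1 − P(Y ≥ 10) = 784677287856069/819200000000000.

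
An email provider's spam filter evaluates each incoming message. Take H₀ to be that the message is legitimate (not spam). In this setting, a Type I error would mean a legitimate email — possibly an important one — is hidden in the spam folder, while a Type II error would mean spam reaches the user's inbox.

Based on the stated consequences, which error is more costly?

Type I error

The Type I consequence (a legitimate email — possibly an important one — is hidden in the spam folder) is more severe than the Type II consequence (spam reaches the user's inbox).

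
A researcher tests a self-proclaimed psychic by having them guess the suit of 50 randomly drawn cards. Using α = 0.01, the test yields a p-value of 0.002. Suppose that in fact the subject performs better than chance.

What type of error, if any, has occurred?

Neither — the decision is correct.

The conventional null hypothesis is that the subject is guessing at random (p = 1/4).
Since p = 0.002 < α = 0.01, H₀ is rejected.
H₀ is false (actually the subject performs better than chance).
The decision matches the true state — no error.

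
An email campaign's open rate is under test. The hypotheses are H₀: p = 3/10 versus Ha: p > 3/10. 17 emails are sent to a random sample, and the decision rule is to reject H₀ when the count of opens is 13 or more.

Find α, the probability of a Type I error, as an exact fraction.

α = P(reject H₀ | H₀ true) = P(S ≥ 13 | p = 3/10), with S ~ Binomial(17, 3/10).
Summing C(17,j)(3/10)^j(7/10)^{17−j} for j = 13,…,17 gives 1032701997051/10000000000000000.

1032701997051/10000000000000000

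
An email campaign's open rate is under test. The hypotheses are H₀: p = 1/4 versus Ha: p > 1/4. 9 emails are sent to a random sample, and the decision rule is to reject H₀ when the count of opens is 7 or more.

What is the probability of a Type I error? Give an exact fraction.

Under H₀, Y ~ Binomial(9, 1/4), and α = P(Y ≥ 7).
Adding the binomial terms for j = 7 through 9 with p = 1/4 yields 11/8192.

11/8192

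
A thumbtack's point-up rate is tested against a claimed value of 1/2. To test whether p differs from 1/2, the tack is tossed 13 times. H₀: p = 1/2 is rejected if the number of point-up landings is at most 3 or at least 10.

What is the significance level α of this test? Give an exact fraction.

α = P(K ≤ 3 or K ≥ 10 | p = 1/2), K ~ Binomial(13, 1/2).
Each tail has probability (1 + 13 + 78 + 286)/8192; doubling gives α = 756/8192 = 189/2048.

189/2048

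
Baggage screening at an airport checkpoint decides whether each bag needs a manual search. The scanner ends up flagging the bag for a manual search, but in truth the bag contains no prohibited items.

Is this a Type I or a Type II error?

Type I error

The null hypothesis here is that the bag contains no prohibited items.
'Flagging the bag for a manual search' corresponds to rejecting H₀.
H₀ was rejected but H₀ is true — a Type I error (false positive).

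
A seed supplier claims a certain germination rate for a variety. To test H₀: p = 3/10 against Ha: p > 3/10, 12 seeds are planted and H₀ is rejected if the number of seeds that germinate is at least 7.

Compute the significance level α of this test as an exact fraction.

Under H₀, K ~ Binomial(12, 3/10), and α = P(K ≥ 7).
P(K ≥ 7) = Σ_{j=7}^{12} C(12,j)·(3/10)^j·(7/10)^{12-j} = 19300421529/500000000000.

19300421529/500000000000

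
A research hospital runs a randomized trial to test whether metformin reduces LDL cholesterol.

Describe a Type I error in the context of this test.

A Type I error would mean concluding that the drug reduces LDL cholesterol when in fact the drug has no effect on LDL cholesterol.

With the conventional null hypothesis that the drug has no effect on LDL cholesterol:
A Type I error is rejecting H₀ when H₀ is true.
Here that means concluding that the drug is effective when actually the drug has no effect on LDL cholesterol.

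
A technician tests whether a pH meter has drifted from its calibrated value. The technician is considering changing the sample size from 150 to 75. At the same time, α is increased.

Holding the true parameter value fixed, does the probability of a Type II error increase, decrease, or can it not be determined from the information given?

Cannot be determined from the information given.

The first change alone would make β increase; the second alone would make β decrease. Which effect dominates depends on the magnitudes, which are not given.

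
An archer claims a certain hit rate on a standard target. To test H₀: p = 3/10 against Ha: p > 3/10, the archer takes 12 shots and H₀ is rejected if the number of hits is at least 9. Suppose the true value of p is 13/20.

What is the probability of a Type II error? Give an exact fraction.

535222111290433/819200000000000

A Type II error is failing to reject when Ha holds: with p = 13/20, β = P(X ≤ 8).
Adding the binomial probabilities P(X=0)+…+P(X=8) at p = 13/20 gives 535222111290433/819200000000000.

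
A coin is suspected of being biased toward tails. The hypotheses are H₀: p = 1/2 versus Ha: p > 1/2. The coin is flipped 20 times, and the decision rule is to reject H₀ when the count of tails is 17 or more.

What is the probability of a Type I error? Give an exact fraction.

1351/1048576

α = P(reject H₀ | H₀ true) = P(S ≥ 17 | p = 1/2), with S ~ Binomial(20, 1/2).
P(S ≥ 17) = [C(20,17) + C(20,18) + C(20,19) + C(20,20)] / 2^20 = (1140 + 190 + 20 + 1) / 1048576 = 1351/1048576.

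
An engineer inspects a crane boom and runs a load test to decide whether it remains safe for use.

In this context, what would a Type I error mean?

With the conventional null hypothesis that the structure meets the required load capacity (safe):
A Type I error is rejecting H₀ when H₀ is true.
Here that means closing the structure for repairs when actually the structure meets the required load capacity (safe).

A Type I error would mean concluding that the structure is structurally deficient when in fact the structure meets the required load capacity (safe).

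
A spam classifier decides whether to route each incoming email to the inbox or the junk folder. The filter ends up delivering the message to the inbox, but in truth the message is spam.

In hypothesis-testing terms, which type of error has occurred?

Type II error

The null hypothesis here is that the message is legitimate (not spam).
'Delivering the message to the inbox' corresponds to failing to reject H₀.
H₀ was not rejected but H₀ is false — a Type II error (false negative).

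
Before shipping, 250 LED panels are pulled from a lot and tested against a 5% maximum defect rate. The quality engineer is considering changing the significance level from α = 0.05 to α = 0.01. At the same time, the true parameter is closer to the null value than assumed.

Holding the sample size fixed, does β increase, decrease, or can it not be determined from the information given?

A smaller α moves the rejection region further into the tail. With the alternative true, more outcomes now fall outside the rejection region, so failing to reject becomes more likely. A smaller departure from H₀ means the test statistic under Ha is distributed closer to where it would be under H₀; rejection becomes less likely. Both changes push β in the same direction.

It increases.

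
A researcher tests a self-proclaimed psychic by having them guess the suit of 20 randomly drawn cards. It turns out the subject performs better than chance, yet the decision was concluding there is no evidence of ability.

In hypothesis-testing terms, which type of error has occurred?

Type II error

The null hypothesis here is that the subject is guessing at random (p = 1/4).
'Concluding there is no evidence of ability' corresponds to failing to reject H₀.
H₀ was not rejected but H₀ is false — a Type II error (false negative).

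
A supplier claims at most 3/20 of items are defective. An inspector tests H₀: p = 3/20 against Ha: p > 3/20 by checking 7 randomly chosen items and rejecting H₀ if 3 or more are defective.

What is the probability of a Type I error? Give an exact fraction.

Under H₀, Y ~ Binomial(7, 3/20); the Type I error rate is P(Y ≥ 3).
Computing the lower-tail complement: 1 − 237116119/256000000 = 18883881/256000000.

18883881/256000000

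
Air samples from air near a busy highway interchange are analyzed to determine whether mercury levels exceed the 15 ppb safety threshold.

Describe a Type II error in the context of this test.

A Type II error would mean concluding that the mercury concentration is at or below 15 ppb (safe) (or at least failing to establish that the mercury concentration exceeds 15 ppb) when in fact the mercury concentration exceeds 15 ppb.

With the conventional null hypothesis that the mercury concentration is at or below 15 ppb (safe):
A Type II error is failing to reject H₀ when H₀ is false.
Here that means certifying the site as safe when actually the mercury concentration exceeds 15 ppb.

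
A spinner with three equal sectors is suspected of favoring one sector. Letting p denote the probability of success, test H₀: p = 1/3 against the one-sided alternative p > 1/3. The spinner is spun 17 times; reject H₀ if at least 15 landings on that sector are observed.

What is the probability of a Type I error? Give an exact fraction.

193/43046721

α = P(reject H₀ | H₀ true) = P(S ≥ 15 | p = 1/3), with S ~ Binomial(17, 1/3).
Summing C(17,j)(1/3)^j(2/3)^{17−j} for j = 15,…,17 gives 193/43046721.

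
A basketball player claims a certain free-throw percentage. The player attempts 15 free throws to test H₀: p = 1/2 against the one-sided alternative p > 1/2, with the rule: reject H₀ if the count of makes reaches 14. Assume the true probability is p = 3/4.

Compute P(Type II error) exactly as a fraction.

493824191/536870912

A Type II error is failing to reject when Ha holds: with p = 3/4, β = P(Y ≤ 13).
Adding the binomial probabilities P(Y=0)+…+P(Y=13) at p = 3/4 gives 493824191/536870912.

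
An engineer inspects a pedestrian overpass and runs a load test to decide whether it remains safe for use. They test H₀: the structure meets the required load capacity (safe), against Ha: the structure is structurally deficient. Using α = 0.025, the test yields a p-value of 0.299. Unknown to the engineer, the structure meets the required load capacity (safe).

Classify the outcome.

No error — this is a correct decision.

Since p = 0.299 ≥ α = 0.025, H₀ is not rejected.
H₀ is true (actually the structure meets the required load capacity (safe)).
The decision matches the true state — no error.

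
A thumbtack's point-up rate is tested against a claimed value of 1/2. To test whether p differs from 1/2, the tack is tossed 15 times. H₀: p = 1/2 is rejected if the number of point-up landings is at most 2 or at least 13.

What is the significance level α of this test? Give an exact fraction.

Under H₀, Y ~ Binomial(15, 1/2); α is the probability of landing in either tail, P(Y ≤ 2) + P(Y ≥ 13).
By symmetry, α = 2·P(Y ≤ 2) = 2·(1 + 15 + 105)/32768 = 242/32768 = 121/16384.

121/16384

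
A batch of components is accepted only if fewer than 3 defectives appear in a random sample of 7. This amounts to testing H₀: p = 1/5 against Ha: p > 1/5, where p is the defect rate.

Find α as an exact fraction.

The significance level is the probability, assuming p = 1/5, of seeing 3 or more defectives in 7 draws.
Via the complement, α = 1 − Σ_{j=0}^{2} C(7,j)(1/5)^j(4/5)^{7-j} = 2313/15625.

2313/15625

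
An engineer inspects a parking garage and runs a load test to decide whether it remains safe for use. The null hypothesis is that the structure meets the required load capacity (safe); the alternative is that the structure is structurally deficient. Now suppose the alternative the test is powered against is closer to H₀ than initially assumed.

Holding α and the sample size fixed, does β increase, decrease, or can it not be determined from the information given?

It increases.

A smaller departure from H₀ means the test statistic under Ha is distributed closer to where it would be under H₀; rejection becomes less likely.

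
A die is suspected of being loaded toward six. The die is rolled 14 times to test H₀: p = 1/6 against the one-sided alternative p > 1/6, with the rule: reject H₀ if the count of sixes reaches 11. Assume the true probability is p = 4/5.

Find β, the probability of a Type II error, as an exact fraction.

A Type II error is failing to reject when Ha holds: with p = 4/5, β = P(Y ≤ 10).
Summing C(14,j)·(4/5)^j·(1/5)^{14-j} for j = 0..10 gives 1842102761/6103515625.

1842102761/6103515625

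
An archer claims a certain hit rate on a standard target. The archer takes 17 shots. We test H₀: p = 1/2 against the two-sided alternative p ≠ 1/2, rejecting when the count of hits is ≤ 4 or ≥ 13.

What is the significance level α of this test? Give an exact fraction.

1607/32768

The significance level is the null-hypothesis probability of the rejection region {≤4} ∪ {≥13}.
By symmetry, α = 2·P(Y ≤ 4) = 2·(1 + 17 + 136 + 680 + 2380)/131072 = 6428/131072 = 1607/32768.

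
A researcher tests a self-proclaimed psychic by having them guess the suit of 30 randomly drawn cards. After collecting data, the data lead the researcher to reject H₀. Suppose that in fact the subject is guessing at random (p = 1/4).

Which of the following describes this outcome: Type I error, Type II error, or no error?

Type I error

The conventional null hypothesis here is that the subject is guessing at random (p = 1/4).
H₀ was rejected, but H₀ is actually true.
Rejecting a true null hypothesis is a Type I error (false positive).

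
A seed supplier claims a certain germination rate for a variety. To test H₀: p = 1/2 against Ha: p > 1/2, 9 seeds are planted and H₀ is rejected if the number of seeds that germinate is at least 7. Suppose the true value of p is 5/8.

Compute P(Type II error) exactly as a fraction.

β = P(fail to reject H₀ | Ha true) = P(X ≤ 6 | p = 5/8), X ~ Binomial(9, 5/8).
Summing C(9,j)·(5/8)^j·(3/8)^{9-j} for j = 0..6 gives 24101307/33554432.

24101307/33554432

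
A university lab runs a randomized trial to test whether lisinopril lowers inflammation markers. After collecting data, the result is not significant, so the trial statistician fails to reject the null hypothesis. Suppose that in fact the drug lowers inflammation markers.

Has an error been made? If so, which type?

Type II error

The conventional null hypothesis here is that the drug has no effect on inflammation markers.
H₀ was not rejected, but H₀ is actually false.
Failing to reject a false null hypothesis is a Type II error (false negative).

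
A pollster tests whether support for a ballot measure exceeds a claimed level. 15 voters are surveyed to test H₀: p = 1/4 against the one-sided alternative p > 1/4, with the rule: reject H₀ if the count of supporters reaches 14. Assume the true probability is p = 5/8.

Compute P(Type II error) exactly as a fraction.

17439598153791/17592186044416

Under the alternative p = 5/8, X ~ Binomial(15, 5/8); β is the probability the test does not reject, P(X < 14).
Equivalently, β = 1 − P(X ≥ 14) = 17439598153791/17592186044416.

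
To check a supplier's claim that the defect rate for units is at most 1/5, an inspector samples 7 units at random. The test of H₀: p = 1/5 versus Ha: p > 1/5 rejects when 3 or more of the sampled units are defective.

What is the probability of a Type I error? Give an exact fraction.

α = P(reject H₀ | H₀ true) = P(S ≥ 3 | p = 1/5), S ~ Binomial(7, 1/5).
Via the complement, α = 1 − Σ_{j=0}^{2} C(7,j)(1/5)^j(4/5)^{7-j} = 2313/15625.

2313/15625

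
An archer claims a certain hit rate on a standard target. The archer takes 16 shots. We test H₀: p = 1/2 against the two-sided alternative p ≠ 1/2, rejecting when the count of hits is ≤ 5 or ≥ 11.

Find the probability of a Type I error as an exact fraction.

6885/32768

Under H₀, X ~ Binomial(16, 1/2); α is the probability of landing in either tail, P(X ≤ 5) + P(X ≥ 11).
By symmetry, α = 2·P(X ≤ 5) = 2·(1 + 16 + 120 + 560 + 1820 + 4368)/65536 = 13770/65536 = 6885/32768.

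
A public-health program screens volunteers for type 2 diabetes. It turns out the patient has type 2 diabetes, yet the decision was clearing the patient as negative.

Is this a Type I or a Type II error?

Type II error

The null hypothesis here is that the patient does not have type 2 diabetes.
'Clearing the patient as negative' corresponds to failing to reject H₀.
H₀ was not rejected but H₀ is false — a Type II error (false negative).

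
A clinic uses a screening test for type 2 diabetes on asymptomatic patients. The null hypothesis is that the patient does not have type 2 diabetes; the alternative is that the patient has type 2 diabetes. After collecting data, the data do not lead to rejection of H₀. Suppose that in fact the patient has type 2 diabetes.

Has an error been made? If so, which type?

Type II error

H₀ was not rejected, but H₀ is actually false.
Failing to reject a false null hypothesis is a Type II error (false negative).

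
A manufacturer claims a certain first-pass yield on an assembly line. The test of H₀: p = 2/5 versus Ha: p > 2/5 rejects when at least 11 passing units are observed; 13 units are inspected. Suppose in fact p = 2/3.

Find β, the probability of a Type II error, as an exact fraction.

50857/59049

A Type II error is failing to reject when Ha holds: with p = 2/3, β = P(X ≤ 10).
Equivalently, β = 1 − P(X ≥ 11) = 50857/59049.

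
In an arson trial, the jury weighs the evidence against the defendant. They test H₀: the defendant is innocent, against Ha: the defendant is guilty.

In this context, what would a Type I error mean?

A Type I error would mean concluding that the defendant is guilty when in fact the defendant is innocent.

A Type I error is rejecting H₀ when H₀ is true.
Here that means convicting the defendant when actually the defendant is innocent.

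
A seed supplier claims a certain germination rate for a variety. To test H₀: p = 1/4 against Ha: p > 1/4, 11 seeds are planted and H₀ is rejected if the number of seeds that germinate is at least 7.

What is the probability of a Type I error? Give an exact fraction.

15857/2097152

α = P(reject H₀ | H₀ true) = P(S ≥ 7 | p = 1/4), with S ~ Binomial(11, 1/4).
Adding the binomial terms for j = 7 through 11 with p = 1/4 yields 15857/2097152.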